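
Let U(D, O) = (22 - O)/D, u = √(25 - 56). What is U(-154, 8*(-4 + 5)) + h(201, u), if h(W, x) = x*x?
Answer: -342/11 ≈ -31.091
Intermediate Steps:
u = I*√31 (u = √(-31) = I*√31 ≈ 5.5678*I)
h(W, x) = x²
U(D, O) = (22 - O)/D
U(-154, 8*(-4 + 5)) + h(201, u) = (22 - 8*(-4 + 5))/(-154) + (I*√31)² = -(22 - 8)/154 - 31 = -1/154*14 - 31 = -1/11 - 31 = -342/11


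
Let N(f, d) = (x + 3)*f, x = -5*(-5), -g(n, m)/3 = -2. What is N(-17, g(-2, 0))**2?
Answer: 226576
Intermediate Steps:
g(n, m) = 6 (g(n, m) = -3*(-2) = 6)
x = 25
N(f, d) = 28*f (N(f, d) = (25 + 3)*f = 28*f)
N(-17, g(-2, 0))**2 = (28*(-17))**2 = (-476)**2 = 226576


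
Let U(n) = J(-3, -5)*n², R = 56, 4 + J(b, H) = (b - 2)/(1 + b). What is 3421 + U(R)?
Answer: -1283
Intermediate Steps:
J(b, H) = -4 + (-2 + b)/(1 + b) (J(b, H) = -4 + (b - 2)/(1 + b) = -4 + (-2 + b)/(1 + b))
U(n) = -3*n²/2 (U(n) = (3*(-2 - 1*(-3))/(1 - 3))*n² = (3*(-2 + 3)/(-2))*n² = (3*(-½)*1)*n² = -3*n²/2)
3421 + U(R) = 3421 - 3/2*56² = 3421 - 3/2*3136 = 3421 - 4704 = -1283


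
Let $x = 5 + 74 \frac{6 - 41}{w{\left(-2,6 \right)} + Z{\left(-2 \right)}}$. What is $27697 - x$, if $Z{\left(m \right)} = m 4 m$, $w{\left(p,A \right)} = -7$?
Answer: $\frac{251818}{9} \approx 27980.0$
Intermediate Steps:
$Z{\left(m \right)} = 4 m^{2}$
$x = - \frac{2545}{9}$ ($x = 5 + 74 \frac{6 - 41}{-7 + 4 \left(-2\right)^{2}} = 5 + 74 \left(- \frac{35}{-7 + 4 \cdot 4}\right) = 5 + 74 \left(- \frac{35}{-7 + 16}\right) = 5 + 74 \left(- \frac{35}{9}\right) = 5 - \frac{2590}{9} = - \frac{2545}{9} \approx -282.78$)
$27697 - x = 27697 - - \frac{2545}{9} = 27697 + \frac{2545}{9} = \frac{251818}{9}$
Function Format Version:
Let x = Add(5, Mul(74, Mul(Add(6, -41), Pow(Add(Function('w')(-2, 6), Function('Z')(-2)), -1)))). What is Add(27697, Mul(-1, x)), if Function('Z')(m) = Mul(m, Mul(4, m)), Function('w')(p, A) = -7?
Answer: Rational(251818, 9) ≈ 27980.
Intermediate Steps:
Function('Z')(m) = Mul(4, Pow(m, 2))
x = Rational(-2545, 9) (x = Add(5, Mul(74, Mul(Add(6, -41), Pow(Add(-7, Mul(4, Pow(-2, 2))), -1)))) = Add(5, Mul(74, Mul(-35, Pow(Add(-7, Mul(4, 4)), -1)))) = Add(5, Mul(74, Mul(-35, Pow(Add(-7, 16), -1)))) = Add(5, Mul(74, Mul(-35, Pow(9, -1)))) = Add(5, Mul(74, Mul(-35, Rational(1, 9)))) = Add(5, Mul(74, Rational(-35, 9))) = Add(5, Rational(-2590, 9)) = Rational(-2545, 9) ≈ -282.78)
Add(27697, Mul(-1, x)) = Add(27697, Mul(-1, Rational(-2545, 9))) = Add(27697, Rational(2545, 9)) = Rational(251818, 9)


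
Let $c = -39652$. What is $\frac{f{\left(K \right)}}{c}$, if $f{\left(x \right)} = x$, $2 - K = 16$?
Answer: $\frac{7}{19826} \approx 0.00035307$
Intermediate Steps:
$K = -14$ ($K = 2 - 16 = -14$)
$\frac{f{\left(K \right)}}{c} = - \frac{14}{-39652} = \left(-14\right) \left(- \frac{1}{39652}\right) = \frac{7}{19826}$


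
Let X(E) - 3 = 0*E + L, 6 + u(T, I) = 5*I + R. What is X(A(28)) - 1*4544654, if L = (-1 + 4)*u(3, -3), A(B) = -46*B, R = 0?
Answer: -4544714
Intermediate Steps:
u(T, I) = -6 + 5*I (u(T, I) = -6 + (5*I + 0) = -6 + 5*I)
L = -63 (L = (-1 + 4)*(-6 + 5*(-3)) = 3*(-6 - 15) = 3*(-21) = -63)
X(E) = -60 (X(E) = 3 + (0*E - 63) = 3 + (0 - 63) = 3 - 63 = -60)
X(A(28)) - 1*4544654 = -60 - 1*4544654 = -60 - 4544654 = -4544714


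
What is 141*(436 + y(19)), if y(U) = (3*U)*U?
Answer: 214179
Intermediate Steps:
y(U) = 3*U²
141*(436 + y(19)) = 141*(436 + 3*19²) = 141*(436 + 3*361) = 141*(436 + 1083) = 141*1519 = 214179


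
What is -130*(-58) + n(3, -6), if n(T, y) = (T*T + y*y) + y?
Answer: 7579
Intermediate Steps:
n(T, y) = y + T² + y² (n(T, y) = (T² + y²) + y = y + T² + y²)
-130*(-58) + n(3, -6) = -130*(-58) + (-6 + 3² + (-6)²) = 7540 + (-6 + 9 + 36) = 7540 + 39 = 7579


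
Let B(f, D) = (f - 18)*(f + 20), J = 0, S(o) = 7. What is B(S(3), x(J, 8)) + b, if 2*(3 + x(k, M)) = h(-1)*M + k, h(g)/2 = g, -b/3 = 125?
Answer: -672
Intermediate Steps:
b = -375 (b = -3*125 = -375)
h(g) = 2*g
x(k, M) = -3 + k/2 - M (x(k, M) = -3 + ((2*(-1))*M + k)/2 = -3 + (-2*M + k)/2 = -3 + (k - 2*M)/2 = -3 + (k/2 - M) = -3 + k/2 - M)
B(f, D) = (-18 + f)*(20 + f)
B(S(3), x(J, 8)) + b = (-360 + 7² + 2*7) - 375 = (-360 + 49 + 14) - 375 = -297 - 375 = -672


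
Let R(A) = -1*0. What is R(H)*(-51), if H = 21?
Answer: 0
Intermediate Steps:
R(A) = 0
R(H)*(-51) = 0*(-51) = 0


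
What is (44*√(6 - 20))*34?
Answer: 1496*I*√14 ≈ 5597.5*I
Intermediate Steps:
(44*√(6 - 20))*34 = (44*√(-14))*34 = (44*(I*√14))*34 = (44*I*√14)*34 = 1496*I*√14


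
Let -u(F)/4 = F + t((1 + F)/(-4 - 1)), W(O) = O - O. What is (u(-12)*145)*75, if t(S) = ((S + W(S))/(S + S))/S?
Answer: 5633250/11 ≈ 5.1211e+5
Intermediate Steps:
W(O) = 0
t(S) = 1/(2*S) (t(S) = ((S + 0)/(S + S))/S = (S/((2*S)))/S = (S*(1/(2*S)))/S = 1/(2*S))
u(F) = -4*F - 2/(-⅕ - F/5) (u(F) = -4*(F + 1/(2*(((1 + F)/(-4 - 1))))) = -4*(F + 1/(2*(((1 + F)/(-5))))) = -4*(F + 1/(2*(((1 + F)*(-⅕))))) = -4*(F + 1/(2*(-⅕ - F/5))) = -4*F - 2/(-⅕ - F/5))
(u(-12)*145)*75 = ((2*(5 - 2*(-12)*(1 - 12))/(1 - 12))*145)*75 = ((2*(5 - 2*(-12)*(-11))/(-11))*145)*75 = ((2*(-1/11)*(5 - 264))*145)*75 = ((2*(-1/11)*(-259))*145)*75 = ((518/11)*145)*75 = (75110/11)*75 = 5633250/11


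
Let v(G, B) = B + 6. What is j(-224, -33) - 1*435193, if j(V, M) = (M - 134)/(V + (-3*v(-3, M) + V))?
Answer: -159715664/367 ≈ -4.3519e+5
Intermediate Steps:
v(G, B) = 6 + B
j(V, M) = (-134 + M)/(-18 - 3*M + 2*V) (j(V, M) = (M - 134)/(V + (-3*(6 + M) + V)) = (-134 + M)/(V + ((-18 - 3*M) + V)) = (-134 + M)/(V + (-18 + V - 3*M)) = (-134 + M)/(-18 - 3*M + 2*V))
j(-224, -33) - 1*435193 = (-134 - 33)/(-18 - 3*(-33) + 2*(-224)) - 1*435193 = -167/(-18 + 99 - 448) - 435193 = -167/(-367) - 435193 = -1/367*(-167) - 435193 = 167/367 - 435193 = -159715664/367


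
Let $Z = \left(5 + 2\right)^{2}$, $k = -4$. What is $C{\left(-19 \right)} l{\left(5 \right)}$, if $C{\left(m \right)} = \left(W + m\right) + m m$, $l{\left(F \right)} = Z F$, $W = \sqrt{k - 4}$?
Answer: $83790 + 490 i \sqrt{2} \approx 83790.0 + 692.96 i$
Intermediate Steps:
$W = 2 i \sqrt{2}$ ($W = \sqrt{-4 - 4} = \sqrt{-8} = 2 i \sqrt{2} \approx 2.8284 i$)
$Z = 49$ ($Z = 7^{2} = 49$)
$l{\left(F \right)} = 49 F$
$C{\left(m \right)} = m + m^{2} + 2 i \sqrt{2}$ ($C{\left(m \right)} = \left(2 i \sqrt{2} + m\right) + m m = \left(m + 2 i \sqrt{2}\right) + m^{2} = m + m^{2} + 2 i \sqrt{2}$)
$C{\left(-19 \right)} l{\left(5 \right)} = \left(-19 + \left(-19\right)^{2} + 2 i \sqrt{2}\right) 49 \cdot 5 = \left(-19 + 361 + 2 i \sqrt{2}\right) 245 = \left(342 + 2 i \sqrt{2}\right) 245 = 83790 + 490 i \sqrt{2}$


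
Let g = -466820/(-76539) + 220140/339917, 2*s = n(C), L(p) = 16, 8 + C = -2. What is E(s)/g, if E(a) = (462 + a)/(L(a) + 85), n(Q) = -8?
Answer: 5957871763227/8864232144700 ≈ 0.67212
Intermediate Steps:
C = -10 (C = -8 - 2 = -10)
s = -4 (s = (½)*(-8) = -4)
g = 175529349400/26016907263 (g = -466820*(-1/76539) + 220140*(1/339917) = 466820/76539 + 220140/339917 = 175529349400/26016907263 ≈ 6.7467)
E(a) = 462/101 + a/101 (E(a) = (462 + a)/(16 + 85) = (462 + a)/101 = (462 + a)*(1/101) = 462/101 + a/101)
E(s)/g = (462/101 + (1/101)*(-4))/(175529349400/26016907263) = (462/101 - 4/101)*(26016907263/175529349400) = (458/101)*(26016907263/175529349400) = 5957871763227/8864232144700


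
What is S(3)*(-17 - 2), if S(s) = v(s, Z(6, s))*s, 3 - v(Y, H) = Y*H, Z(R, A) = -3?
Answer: -684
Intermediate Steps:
v(Y, H) = 3 - H*Y (v(Y, H) = 3 - Y*H = 3 - H*Y)
S(s) = s*(3 + 3*s) (S(s) = (3 - 1*(-3)*s)*s = (3 + 3*s)*s = s*(3 + 3*s))
S(3)*(-17 - 2) = (3*3*(1 + 3))*(-17 - 2) = (3*3*4)*(-19) = 36*(-19) = -684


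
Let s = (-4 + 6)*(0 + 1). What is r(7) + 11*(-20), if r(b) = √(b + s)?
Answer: -217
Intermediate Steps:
s = 2 (s = 2*1 = 2)
r(b) = √(2 + b) (r(b) = √(b + 2) = √(2 + b))
r(7) + 11*(-20) = √(2 + 7) + 11*(-20) = √9 - 220 = 3 - 220 = -217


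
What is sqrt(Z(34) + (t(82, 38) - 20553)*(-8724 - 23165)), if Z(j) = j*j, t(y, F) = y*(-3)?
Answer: sqrt(663260467) ≈ 25754.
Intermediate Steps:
t(y, F) = -3*y
Z(j) = j**2
sqrt(Z(34) + (t(82, 38) - 20553)*(-8724 - 23165)) = sqrt(34**2 + (-3*82 - 20553)*(-8724 - 23165)) = sqrt(1156 + (-246 - 20553)*(-31889)) = sqrt(1156 - 20799*(-31889)) = sqrt(1156 + 663259311) = sqrt(663260467)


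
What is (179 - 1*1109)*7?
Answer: -6510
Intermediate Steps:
(179 - 1*1109)*7 = (179 - 1109)*7 = -930*7 = -6510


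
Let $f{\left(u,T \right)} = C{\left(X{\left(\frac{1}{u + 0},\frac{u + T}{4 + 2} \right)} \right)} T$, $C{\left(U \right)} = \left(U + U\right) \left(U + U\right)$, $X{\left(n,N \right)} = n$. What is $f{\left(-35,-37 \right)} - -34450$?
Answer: $\frac{42201102}{1225} \approx 34450.0$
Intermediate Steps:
$C{\left(U \right)} = 4 U^{2}$ ($C{\left(U \right)} = 2 U 2 U = 4 U^{2}$)
$f{\left(u,T \right)} = \frac{4 T}{u^{2}}$ ($f{\left(u,T \right)} = 4 \left(\frac{1}{u + 0}\right)^{2} T = 4 \left(\frac{1}{u}\right)^{2} T = \frac{4}{u^{2}} T = \frac{4 T}{u^{2}}$)
$f{\left(-35,-37 \right)} - -34450 = 4 \left(-37\right) \frac{1}{1225} - -34450 = 4 \left(-37\right) \frac{1}{1225} + 34450 = - \frac{148}{1225} + 34450 = \frac{42201102}{1225}$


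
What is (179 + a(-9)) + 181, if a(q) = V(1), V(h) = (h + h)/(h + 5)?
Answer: 1081/3 ≈ 360.33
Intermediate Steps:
V(h) = 2*h/(5 + h) (V(h) = (2*h)/(5 + h) = 2*h/(5 + h))
a(q) = ⅓ (a(q) = 2*1/(5 + 1) = 2*1/6 = 2*1*(⅙) = ⅓)
(179 + a(-9)) + 181 = (179 + ⅓) + 181 = 538/3 + 181 = 1081/3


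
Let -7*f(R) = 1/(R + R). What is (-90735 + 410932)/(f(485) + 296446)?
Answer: 2174137630/2012868339 ≈ 1.0801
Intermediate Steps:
f(R) = -1/(14*R) (f(R) = -1/(7*(R + R)) = -1/(2*R)/7 = -1/(14*R))
(-90735 + 410932)/(f(485) + 296446) = (-90735 + 410932)/(-1/14/485 + 296446) = 320197/(-1/14*1/485 + 296446) = 320197/(-1/6790 + 296446) = 320197/(2012868339/6790) = 320197*(6790/2012868339) = 2174137630/2012868339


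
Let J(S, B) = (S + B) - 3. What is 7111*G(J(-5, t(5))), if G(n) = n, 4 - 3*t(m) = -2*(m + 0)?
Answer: -71110/3 ≈ -23703.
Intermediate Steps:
t(m) = 4/3 + 2*m/3 (t(m) = 4/3 - (-2)*(m + 0)/3 = 4/3 - (-2)*m/3 = 4/3 + 2*m/3)
J(S, B) = -3 + B + S (J(S, B) = (B + S) - 3 = -3 + B + S)
7111*G(J(-5, t(5))) = 7111*(-3 + (4/3 + (2/3)*5) - 5) = 7111*(-3 + (4/3 + 10/3) - 5) = 7111*(-3 + 14/3 - 5) = 7111*(-10/3) = -71110/3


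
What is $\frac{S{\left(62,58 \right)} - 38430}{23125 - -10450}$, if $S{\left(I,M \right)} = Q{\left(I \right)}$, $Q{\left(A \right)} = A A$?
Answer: $- \frac{34586}{33575} \approx -1.0301$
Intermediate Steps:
$Q{\left(A \right)} = A^{2}$
$S{\left(I,M \right)} = I^{2}$
$\frac{S{\left(62,58 \right)} - 38430}{23125 - -10450} = \frac{62^{2} - 38430}{23125 - -10450} = \frac{3844 - 38430}{23125 + 10450} = \frac{3844 - 38430}{33575} = \left(-34586\right) \frac{1}{33575} = - \frac{34586}{33575}$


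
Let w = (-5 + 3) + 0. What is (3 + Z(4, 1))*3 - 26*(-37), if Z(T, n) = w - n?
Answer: 962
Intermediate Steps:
w = -2 (w = -2 + 0 = -2)
Z(T, n) = -2 - n
(3 + Z(4, 1))*3 - 26*(-37) = (3 + (-2 - 1*1))*3 - 26*(-37) = (3 + (-2 - 1))*3 + 962 = (3 - 3)*3 + 962 = 0*3 + 962 = 0 + 962 = 962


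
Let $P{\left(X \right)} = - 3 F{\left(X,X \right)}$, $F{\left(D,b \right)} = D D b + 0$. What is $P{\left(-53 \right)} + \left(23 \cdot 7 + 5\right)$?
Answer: $446797$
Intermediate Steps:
$F{\left(D,b \right)} = b D^{2}$ ($F{\left(D,b \right)} = D^{2} b + 0 = b D^{2} + 0 = b D^{2}$)
$P{\left(X \right)} = - 3 X^{3}$ ($P{\left(X \right)} = - 3 X X^{2} = - 3 X^{3}$)
$P{\left(-53 \right)} + \left(23 \cdot 7 + 5\right) = - 3 \left(-53\right)^{3} + \left(23 \cdot 7 + 5\right) = \left(-3\right) \left(-148877\right) + \left(161 + 5\right) = 446631 + 166 = 446797$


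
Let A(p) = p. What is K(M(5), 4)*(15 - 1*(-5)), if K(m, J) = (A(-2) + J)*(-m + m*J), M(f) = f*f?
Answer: 3000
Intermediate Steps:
M(f) = f²
K(m, J) = (-2 + J)*(-m + J*m) (K(m, J) = (-2 + J)*(-m + m*J) = (-2 + J)*(-m + J*m))
K(M(5), 4)*(15 - 1*(-5)) = (5²*(2 + 4² - 3*4))*(15 - 1*(-5)) = (25*(2 + 16 - 12))*(15 + 5) = (25*6)*20 = 150*20 = 3000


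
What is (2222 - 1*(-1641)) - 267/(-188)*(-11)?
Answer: 723307/188 ≈ 3847.4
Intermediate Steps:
(2222 - 1*(-1641)) - 267/(-188)*(-11) = (2222 + 1641) - 267*(-1/188)*(-11) = 3863 + (267/188)*(-11) = 3863 - 2937/188 = 723307/188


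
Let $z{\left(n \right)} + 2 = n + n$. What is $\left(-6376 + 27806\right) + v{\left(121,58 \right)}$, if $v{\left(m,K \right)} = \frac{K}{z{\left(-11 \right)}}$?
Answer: $\frac{257131}{12} \approx 21428.0$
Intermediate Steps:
$z{\left(n \right)} = -2 + 2 n$ ($z{\left(n \right)} = -2 + \left(n + n\right) = -2 + 2 n$)
$v{\left(m,K \right)} = - \frac{K}{24}$ ($v{\left(m,K \right)} = \frac{K}{-2 + 2 \left(-11\right)} = \frac{K}{-2 - 22} = \frac{K}{-24} = K \left(- \frac{1}{24}\right) = - \frac{K}{24}$)
$\left(-6376 + 27806\right) + v{\left(121,58 \right)} = \left(-6376 + 27806\right) - \frac{29}{12} = 21430 - \frac{29}{12} = \frac{257131}{12}$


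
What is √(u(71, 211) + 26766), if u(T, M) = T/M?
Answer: √1191664067/211 ≈ 163.60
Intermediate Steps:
√(u(71, 211) + 26766) = √(71/211 + 26766) = √(5647697/211) = √1191664067/211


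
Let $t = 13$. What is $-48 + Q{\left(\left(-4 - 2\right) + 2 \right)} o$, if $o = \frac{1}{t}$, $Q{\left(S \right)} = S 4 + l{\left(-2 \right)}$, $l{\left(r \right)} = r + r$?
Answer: $- \frac{644}{13} \approx -49.538$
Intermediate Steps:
$l{\left(r \right)} = 2 r$
$Q{\left(S \right)} = -4 + 4 S$ ($Q{\left(S \right)} = S 4 + 2 \left(-2\right) = 4 S - 4 = -4 + 4 S$)
$o = \frac{1}{13} \approx 0.076923$
$-48 + Q{\left(\left(-4 - 2\right) + 2 \right)} o = -48 + \left(-4 + 4 \left(\left(-4 - 2\right) + 2\right)\right) \frac{1}{13} = -48 + \left(-4 + 4 \left(-6 + 2\right)\right) \frac{1}{13} = -48 + \left(-4 + 4 \left(-4\right)\right) \frac{1}{13} = -48 + \left(-4 - 16\right) \frac{1}{13} = -48 - \frac{20}{13} = - \frac{644}{13}$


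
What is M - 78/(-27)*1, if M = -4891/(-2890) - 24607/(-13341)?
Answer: 743242763/115666470 ≈ 6.4257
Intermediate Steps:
M = 136365061/38555490 (M = -4891*(-1/2890) - 24607*(-1/13341) = 4891/2890 + 24607/13341 = 136365061/38555490 ≈ 3.5368)
M - 78/(-27)*1 = 136365061/38555490 - 78/(-27)*1 = 136365061/38555490 - 78*(-1)/27*1 = 136365061/38555490 - 6*(-13/27)*1 = 136365061/38555490 + (26/9)*1 = 136365061/38555490 + 26/9 = 743242763/115666470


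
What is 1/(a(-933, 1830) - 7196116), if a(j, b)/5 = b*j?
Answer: -1/15733066 ≈ -6.3560e-8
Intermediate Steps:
a(j, b) = 5*b*j (a(j, b) = 5*(b*j) = 5*b*j)
1/(a(-933, 1830) - 7196116) = 1/(5*1830*(-933) - 7196116) = 1/(-8536950 - 7196116) = 1/(-15733066) = -1/15733066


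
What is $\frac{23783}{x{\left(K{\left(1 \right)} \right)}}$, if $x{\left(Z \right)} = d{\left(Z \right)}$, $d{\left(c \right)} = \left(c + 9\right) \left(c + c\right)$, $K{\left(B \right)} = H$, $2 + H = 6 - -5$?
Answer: $\frac{23783}{324} \approx 73.404$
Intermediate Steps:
$H = 9$ ($H = -2 + \left(6 - -5\right) = -2 + \left(6 + 5\right) = -2 + 11 = 9$)
$K{\left(B \right)} = 9$
$d{\left(c \right)} = 2 c \left(9 + c\right)$ ($d{\left(c \right)} = \left(9 + c\right) 2 c = 2 c \left(9 + c\right)$)
$x{\left(Z \right)} = 2 Z \left(9 + Z\right)$
$\frac{23783}{x{\left(K{\left(1 \right)} \right)}} = \frac{23783}{2 \cdot 9 \left(9 + 9\right)} = \frac{23783}{2 \cdot 9 \cdot 18} = \frac{23783}{324}$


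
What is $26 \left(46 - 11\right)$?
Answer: $910$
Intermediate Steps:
$26 \left(46 - 11\right) = 26 \cdot 35 = 910$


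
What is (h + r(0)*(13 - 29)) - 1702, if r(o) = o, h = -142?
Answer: -1844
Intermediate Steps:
(h + r(0)*(13 - 29)) - 1702 = (-142 + 0*(13 - 29)) - 1702 = (-142 + 0*(-16)) - 1702 = (-142 + 0) - 1702 = -142 - 1702 = -1844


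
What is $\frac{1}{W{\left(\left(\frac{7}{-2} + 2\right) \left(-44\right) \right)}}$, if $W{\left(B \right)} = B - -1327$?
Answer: $\frac{1}{1393} \approx 0.00071787$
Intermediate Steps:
$W{\left(B \right)} = 1327 + B$ ($W{\left(B \right)} = B + 1327 = 1327 + B$)
$\frac{1}{W{\left(\left(\frac{7}{-2} + 2\right) \left(-44\right) \right)}} = \frac{1}{1327 + \left(\frac{7}{-2} + 2\right) \left(-44\right)} = \frac{1}{1327 + \left(7 \left(- \frac{1}{2}\right) + 2\right) \left(-44\right)} = \frac{1}{1327 + \left(- \frac{7}{2} + 2\right) \left(-44\right)} = \frac{1}{1327 - -66} = \frac{1}{1327 + 66} = \frac{1}{1393}$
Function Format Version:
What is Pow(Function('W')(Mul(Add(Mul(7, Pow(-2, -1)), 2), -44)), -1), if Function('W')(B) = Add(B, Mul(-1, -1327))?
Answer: Rational(1, 1393) ≈ 0.00071787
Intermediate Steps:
Function('W')(B) = Add(1327, B) (Function('W')(B) = Add(B, 1327) = Add(1327, B))
Pow(Function('W')(Mul(Add(Mul(7, Pow(-2, -1)), 2), -44)), -1) = Pow(Add(1327, Mul(Add(Mul(7, Pow(-2, -1)), 2), -44)), -1) = Pow(Add(1327, Mul(Add(Mul(7, Rational(-1, 2)), 2), -44)), -1) = Pow(Add(1327, Mul(Add(Rational(-7, 2), 2), -44)), -1) = Pow(Add(1327, Mul(Rational(-3, 2), -44)), -1) = Pow(Add(1327, 66), -1) = Pow(1393, -1) = Rational(1, 1393)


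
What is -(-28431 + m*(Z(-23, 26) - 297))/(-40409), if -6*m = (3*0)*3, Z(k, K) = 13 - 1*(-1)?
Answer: -28431/40409 ≈ -0.70358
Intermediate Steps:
Z(k, K) = 14 (Z(k, K) = 13 + 1 = 14)
m = 0 (m = -3*0*3/6 = -0*3 = -⅙*0 = 0)
-(-28431 + m*(Z(-23, 26) - 297))/(-40409) = -(-28431 + 0*(14 - 297))/(-40409) = -(-28431 + 0*(-283))*(-1/40409) = -(-28431 + 0)*(-1/40409) = -1*(-28431)*(-1/40409) = 28431*(-1/40409) = -28431/40409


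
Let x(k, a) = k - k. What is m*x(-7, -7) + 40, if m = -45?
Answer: 40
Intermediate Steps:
x(k, a) = 0
m*x(-7, -7) + 40 = -45*0 + 40 = 0 + 40 = 40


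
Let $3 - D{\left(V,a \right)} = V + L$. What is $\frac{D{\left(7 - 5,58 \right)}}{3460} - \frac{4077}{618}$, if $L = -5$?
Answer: $- \frac{587613}{89095} \approx -6.5954$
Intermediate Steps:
$D{\left(V,a \right)} = 8 - V$ ($D{\left(V,a \right)} = 3 - \left(V - 5\right) = 3 - \left(-5 + V\right) = 8 - V$)
$\frac{D{\left(7 - 5,58 \right)}}{3460} - \frac{4077}{618} = \frac{8 - \left(7 - 5\right)}{3460} - \frac{4077}{618} = \left(8 - \left(7 - 5\right)\right) \frac{1}{3460} - \frac{1359}{206} = \left(8 - 2\right) \frac{1}{3460} - \frac{1359}{206} = 6 \cdot \frac{1}{3460} - \frac{1359}{206} = \frac{3}{1730} - \frac{1359}{206} = - \frac{587613}{89095}$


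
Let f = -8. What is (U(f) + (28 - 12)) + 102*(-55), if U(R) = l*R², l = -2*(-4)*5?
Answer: -3034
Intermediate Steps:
l = 40 (l = 8*5 = 40)
U(R) = 40*R²
(U(f) + (28 - 12)) + 102*(-55) = (40*(-8)² + (28 - 12)) + 102*(-55) = (40*64 + 16) - 5610 = (2560 + 16) - 5610 = 2576 - 5610 = -3034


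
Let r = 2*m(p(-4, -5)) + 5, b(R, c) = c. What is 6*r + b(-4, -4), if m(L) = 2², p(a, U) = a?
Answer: 74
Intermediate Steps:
m(L) = 4
r = 13 (r = 2*4 + 5 = 8 + 5 = 13)
6*r + b(-4, -4) = 6*13 - 4 = 78 - 4 = 74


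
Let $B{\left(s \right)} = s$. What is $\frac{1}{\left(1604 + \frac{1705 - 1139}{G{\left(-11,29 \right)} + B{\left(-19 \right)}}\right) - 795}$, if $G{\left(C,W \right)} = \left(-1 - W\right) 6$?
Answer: $\frac{199}{160425} \approx 0.0012405$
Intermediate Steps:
$G{\left(C,W \right)} = -6 - 6 W$
$\frac{1}{\left(1604 + \frac{1705 - 1139}{G{\left(-11,29 \right)} + B{\left(-19 \right)}}\right) - 795} = \frac{1}{\left(1604 + \frac{1705 - 1139}{\left(-6 - 174\right) - 19}\right) - 795} = \frac{1}{\left(1604 + \frac{566}{\left(-6 - 174\right) - 19}\right) - 795} = \frac{1}{\left(1604 + \frac{566}{-180 - 19}\right) - 795} = \frac{1}{\left(1604 + \frac{566}{-199}\right) - 795} = \frac{1}{\left(1604 + 566 \left(- \frac{1}{199}\right)\right) - 795} = \frac{1}{\left(1604 - \frac{566}{199}\right) - 795} = \frac{1}{\frac{318630}{199} - 795} = \frac{1}{\frac{160425}{199}} = \frac{199}{160425}$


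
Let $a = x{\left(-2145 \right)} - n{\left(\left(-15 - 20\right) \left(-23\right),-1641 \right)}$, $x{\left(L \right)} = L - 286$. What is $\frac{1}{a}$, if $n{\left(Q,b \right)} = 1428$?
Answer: $- \frac{1}{3859} \approx -0.00025913$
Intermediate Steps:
$x{\left(L \right)} = -286 + L$
$a = -3859$ ($a = \left(-286 - 2145\right) - 1428 = -2431 - 1428 = -3859$)
$\frac{1}{a} = \frac{1}{-3859} = - \frac{1}{3859}$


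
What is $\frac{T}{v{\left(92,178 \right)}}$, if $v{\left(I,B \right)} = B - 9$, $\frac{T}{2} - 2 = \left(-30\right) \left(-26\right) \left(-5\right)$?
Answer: $- \frac{7796}{169} \approx -46.13$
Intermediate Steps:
$T = -7796$ ($T = 4 + 2 \left(-30\right) \left(-26\right) \left(-5\right) = 4 + 2 \cdot 780 \left(-5\right) = 4 + 2 \left(-3900\right) = 4 - 7800 = -7796$)
$v{\left(I,B \right)} = -9 + B$ ($v{\left(I,B \right)} = B - 9 = -9 + B$)
$\frac{T}{v{\left(92,178 \right)}} = - \frac{7796}{-9 + 178} = - \frac{7796}{169}$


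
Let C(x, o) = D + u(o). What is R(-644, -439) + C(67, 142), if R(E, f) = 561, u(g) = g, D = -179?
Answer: 524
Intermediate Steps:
C(x, o) = -179 + o
R(-644, -439) + C(67, 142) = 561 + (-179 + 142) = 561 - 37 = 524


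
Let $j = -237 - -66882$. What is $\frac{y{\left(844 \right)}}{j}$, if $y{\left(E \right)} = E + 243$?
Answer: $\frac{1087}{66645} \approx 0.01631$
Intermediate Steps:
$y{\left(E \right)} = 243 + E$
$j = 66645$ ($j = -237 + 66882 = 66645$)
$\frac{y{\left(844 \right)}}{j} = \frac{243 + 844}{66645} = 1087 \cdot \frac{1}{66645} = \frac{1087}{66645}$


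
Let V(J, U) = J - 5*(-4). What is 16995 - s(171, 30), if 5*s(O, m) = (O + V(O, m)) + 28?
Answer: 16917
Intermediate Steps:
V(J, U) = 20 + J (V(J, U) = J + 20 = 20 + J)
s(O, m) = 48/5 + 2*O/5 (s(O, m) = ((O + (20 + O)) + 28)/5 = ((20 + 2*O) + 28)/5 = (48 + 2*O)/5 = 48/5 + 2*O/5)
16995 - s(171, 30) = 16995 - (48/5 + (⅖)*171) = 16995 - (48/5 + 342/5) = 16995 - 1*78 = 16995 - 78 = 16917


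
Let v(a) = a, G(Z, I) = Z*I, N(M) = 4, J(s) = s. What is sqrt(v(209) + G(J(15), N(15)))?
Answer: sqrt(269) ≈ 16.401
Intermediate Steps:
G(Z, I) = I*Z
sqrt(v(209) + G(J(15), N(15))) = sqrt(209 + 4*15) = sqrt(209 + 60) = sqrt(269)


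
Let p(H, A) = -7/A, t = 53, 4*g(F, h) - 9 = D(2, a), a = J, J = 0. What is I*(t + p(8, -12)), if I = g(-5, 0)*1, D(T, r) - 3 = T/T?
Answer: 8359/48 ≈ 174.15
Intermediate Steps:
a = 0
D(T, r) = 4 (D(T, r) = 3 + T/T = 3 + 1 = 4)
g(F, h) = 13/4 (g(F, h) = 9/4 + (¼)*4 = 9/4 + 1 = 13/4)
I = 13/4 (I = (13/4)*1 = 13/4 ≈ 3.2500)
I*(t + p(8, -12)) = 13*(53 - 7/(-12))/4 = 13*(53 - 7*(-1/12))/4 = 13*(53 + 7/12)/4 = (13/4)*(643/12) = 8359/48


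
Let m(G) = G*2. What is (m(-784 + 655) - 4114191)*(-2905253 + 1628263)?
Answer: 5254110228510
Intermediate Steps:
m(G) = 2*G
(m(-784 + 655) - 4114191)*(-2905253 + 1628263) = (2*(-784 + 655) - 4114191)*(-2905253 + 1628263) = (2*(-129) - 4114191)*(-1276990) = (-258 - 4114191)*(-1276990) = -4114449*(-1276990) = 5254110228510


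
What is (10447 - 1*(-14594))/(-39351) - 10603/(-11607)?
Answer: 42195922/152249019 ≈ 0.27715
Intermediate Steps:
(10447 - 1*(-14594))/(-39351) - 10603/(-11607) = (10447 + 14594)*(-1/39351) - 10603*(-1/11607) = 25041*(-1/39351) + 10603/11607 = -8347/13117 + 10603/11607 = 42195922/152249019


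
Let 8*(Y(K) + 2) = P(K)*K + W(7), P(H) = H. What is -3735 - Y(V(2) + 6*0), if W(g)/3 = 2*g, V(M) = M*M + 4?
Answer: -14985/4 ≈ -3746.3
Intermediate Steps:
V(M) = 4 + M² (V(M) = M² + 4 = 4 + M²)
W(g) = 6*g (W(g) = 3*(2*g) = 6*g)
Y(K) = 13/4 + K²/8 (Y(K) = -2 + (K*K + 6*7)/8 = -2 + (K² + 42)/8 = -2 + (42 + K²)/8 = -2 + (21/4 + K²/8) = 13/4 + K²/8)
-3735 - Y(V(2) + 6*0) = -3735 - (13/4 + ((4 + 2²) + 6*0)²/8) = -3735 - (13/4 + ((4 + 4) + 0)²/8) = -3735 - (13/4 + (8 + 0)²/8) = -3735 - (13/4 + (⅛)*8²) = -3735 - (13/4 + (⅛)*64) = -3735 - (13/4 + 8) = -3735 - 1*45/4 = -3735 - 45/4 = -14985/4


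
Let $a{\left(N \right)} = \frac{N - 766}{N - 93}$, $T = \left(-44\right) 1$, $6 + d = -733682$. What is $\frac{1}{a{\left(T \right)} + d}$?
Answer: $- \frac{137}{100514446} \approx -1.363 \cdot 10^{-6}$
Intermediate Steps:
$d = -733688$ ($d = -6 - 733682 = -733688$)
$T = -44$
$a{\left(N \right)} = \frac{-766 + N}{-93 + N}$
$\frac{1}{a{\left(T \right)} + d} = \frac{1}{\frac{-766 - 44}{-93 - 44} - 733688} = \frac{1}{\frac{1}{-137} \left(-810\right) - 733688} = \frac{1}{\left(- \frac{1}{137}\right) \left(-810\right) - 733688} = \frac{1}{\frac{810}{137} - 733688} = \frac{1}{- \frac{100514446}{137}} = - \frac{137}{100514446}$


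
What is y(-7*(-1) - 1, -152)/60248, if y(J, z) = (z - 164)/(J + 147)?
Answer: -79/2304486 ≈ -3.4281e-5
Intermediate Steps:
y(J, z) = (-164 + z)/(147 + J)
y(-7*(-1) - 1, -152)/60248 = ((-164 - 152)/(147 + (-7*(-1) - 1)))/60248 = (-316/(147 + (7 - 1)))*(1/60248) = (-316/(147 + 6))*(1/60248) = (-316/153)*(1/60248) = ((1/153)*(-316))*(1/60248) = -316/153*1/60248 = -79/2304486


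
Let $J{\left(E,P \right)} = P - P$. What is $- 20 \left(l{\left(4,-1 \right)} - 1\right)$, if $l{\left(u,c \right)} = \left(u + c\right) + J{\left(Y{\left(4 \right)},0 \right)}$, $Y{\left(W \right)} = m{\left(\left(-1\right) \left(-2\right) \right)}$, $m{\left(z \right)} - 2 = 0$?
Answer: $-40$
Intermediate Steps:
$m{\left(z \right)} = 2$ ($m{\left(z \right)} = 2 + 0 = 2$)
$Y{\left(W \right)} = 2$
$J{\left(E,P \right)} = 0$
$l{\left(u,c \right)} = c + u$ ($l{\left(u,c \right)} = \left(u + c\right) + 0 = \left(c + u\right) + 0 = c + u$)
$- 20 \left(l{\left(4,-1 \right)} - 1\right) = - 20 \left(\left(-1 + 4\right) - 1\right) = - 20 \left(3 - 1\right) = \left(-20\right) 2 = -40$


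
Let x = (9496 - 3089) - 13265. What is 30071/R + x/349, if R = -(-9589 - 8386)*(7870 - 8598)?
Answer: -89752911179/4566944200 ≈ -19.653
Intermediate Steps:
x = -6858 (x = 6407 - 13265 = -6858)
R = -13085800 (R = -(-17975)*(-728) = -1*13085800 = -13085800)
30071/R + x/349 = 30071/(-13085800) - 6858/349 = 30071*(-1/13085800) - 6858*1/349 = -30071/13085800 - 6858/349 = -89752911179/4566944200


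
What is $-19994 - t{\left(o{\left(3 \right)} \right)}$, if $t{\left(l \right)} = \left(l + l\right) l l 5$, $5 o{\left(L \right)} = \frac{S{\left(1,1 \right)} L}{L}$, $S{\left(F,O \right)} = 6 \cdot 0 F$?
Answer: $-19994$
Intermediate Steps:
$S{\left(F,O \right)} = 0$ ($S{\left(F,O \right)} = 0 F = 0$)
$o{\left(L \right)} = 0$ ($o{\left(L \right)} = \frac{0 L \frac{1}{L}}{5} = \frac{0 \frac{1}{L}}{5} = \frac{1}{5} \cdot 0 = 0$)
$t{\left(l \right)} = 10 l^{3}$ ($t{\left(l \right)} = 2 l l^{2} \cdot 5 = 2 l 5 l^{2} = 10 l^{3}$)
$-19994 - t{\left(o{\left(3 \right)} \right)} = -19994 - 10 \cdot 0^{3} = -19994 - 10 \cdot 0 = -19994 - 0 = -19994 + 0 = -19994$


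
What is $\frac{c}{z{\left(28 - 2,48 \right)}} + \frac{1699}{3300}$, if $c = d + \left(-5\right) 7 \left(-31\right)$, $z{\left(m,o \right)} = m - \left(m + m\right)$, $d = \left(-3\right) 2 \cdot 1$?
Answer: $- \frac{135251}{3300} \approx -40.985$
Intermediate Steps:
$d = -6$ ($d = \left(-6\right) 1 = -6$)
$z{\left(m,o \right)} = - m$ ($z{\left(m,o \right)} = m - 2 m = - m$)
$c = 1079$ ($c = -6 + \left(-5\right) 7 \left(-31\right) = -6 - -1085 = -6 + 1085 = 1079$)
$\frac{c}{z{\left(28 - 2,48 \right)}} + \frac{1699}{3300} = \frac{1079}{\left(-1\right) \left(28 - 2\right)} + \frac{1699}{3300} = \frac{1079}{\left(-1\right) \left(28 - 2\right)} + 1699 \cdot \frac{1}{3300} = \frac{1079}{\left(-1\right) 26} + \frac{1699}{3300} = \frac{1079}{-26} + \frac{1699}{3300} = 1079 \left(- \frac{1}{26}\right) + \frac{1699}{3300} = - \frac{83}{2} + \frac{1699}{3300} = - \frac{135251}{3300}$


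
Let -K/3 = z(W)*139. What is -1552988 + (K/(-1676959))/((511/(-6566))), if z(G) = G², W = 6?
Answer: -190113709936172/122418007 ≈ -1.5530e+6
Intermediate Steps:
K = -15012 (K = -3*6²*139 = -108*139 = -3*5004 = -15012)
-1552988 + (K/(-1676959))/((511/(-6566))) = -1552988 + (-15012/(-1676959))/((511/(-6566))) = -1552988 + (-15012*(-1/1676959))/((511*(-1/6566))) = -1552988 + 15012/(1676959*(-73/938)) = -1552988 + (15012/1676959)*(-938/73) = -1552988 - 14081256/122418007 = -190113709936172/122418007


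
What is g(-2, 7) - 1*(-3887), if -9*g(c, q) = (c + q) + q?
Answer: 11657/3 ≈ 3885.7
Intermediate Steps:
g(c, q) = -2*q/9 - c/9 (g(c, q) = -((c + q) + q)/9 = -(c + 2*q)/9 = -2*q/9 - c/9)
g(-2, 7) - 1*(-3887) = (-2/9*7 - ⅑*(-2)) - 1*(-3887) = (-14/9 + 2/9) + 3887 = -4/3 + 3887 = 11657/3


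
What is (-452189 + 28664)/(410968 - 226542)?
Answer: -423525/184426 ≈ -2.2964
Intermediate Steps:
(-452189 + 28664)/(410968 - 226542) = -423525/184426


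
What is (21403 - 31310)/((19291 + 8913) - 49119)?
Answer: 9907/20915 ≈ 0.47368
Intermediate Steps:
(21403 - 31310)/((19291 + 8913) - 49119) = -9907/(28204 - 49119) = -9907/(-20915) = -9907*(-1/20915) = 9907/20915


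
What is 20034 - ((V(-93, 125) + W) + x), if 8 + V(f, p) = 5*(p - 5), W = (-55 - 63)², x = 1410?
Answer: 4108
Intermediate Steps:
W = 13924 (W = (-118)² = 13924)
V(f, p) = -33 + 5*p (V(f, p) = -8 + 5*(p - 5) = -8 + 5*(-5 + p) = -8 + (-25 + 5*p) = -33 + 5*p)
20034 - ((V(-93, 125) + W) + x) = 20034 - (((-33 + 5*125) + 13924) + 1410) = 20034 - (((-33 + 625) + 13924) + 1410) = 20034 - ((592 + 13924) + 1410) = 20034 - (14516 + 1410) = 20034 - 1*15926 = 20034 - 15926 = 4108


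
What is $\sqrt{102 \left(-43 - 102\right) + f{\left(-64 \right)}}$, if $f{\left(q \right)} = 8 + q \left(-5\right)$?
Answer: $i \sqrt{14462} \approx 120.26 i$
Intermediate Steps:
$f{\left(q \right)} = 8 - 5 q$
$\sqrt{102 \left(-43 - 102\right) + f{\left(-64 \right)}} = \sqrt{102 \left(-43 - 102\right) + \left(8 - -320\right)} = \sqrt{102 \left(-145\right) + \left(8 + 320\right)} = \sqrt{-14790 + 328} = \sqrt{-14462} = i \sqrt{14462}$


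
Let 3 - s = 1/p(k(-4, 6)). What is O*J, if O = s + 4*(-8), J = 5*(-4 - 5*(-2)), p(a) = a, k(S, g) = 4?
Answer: -1755/2 ≈ -877.50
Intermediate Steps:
s = 11/4 (s = 3 - 1/4 = 3 - 1*¼ = 3 - ¼ = 11/4 ≈ 2.7500)
J = 30 (J = 5*(-4 + 10) = 5*6 = 30)
O = -117/4 (O = 11/4 + 4*(-8) = 11/4 - 32 = -117/4 ≈ -29.250)
O*J = -117/4*30 = -1755/2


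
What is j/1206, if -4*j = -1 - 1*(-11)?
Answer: -5/2412 ≈ -0.0020730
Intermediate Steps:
j = -5/2 (j = -(-1 - 1*(-11))/4 = -(-1 + 11)/4 = -1/4*10 = -5/2 ≈ -2.5000)
j/1206 = -5/2/1206 = -5/2*1/1206 = -5/2412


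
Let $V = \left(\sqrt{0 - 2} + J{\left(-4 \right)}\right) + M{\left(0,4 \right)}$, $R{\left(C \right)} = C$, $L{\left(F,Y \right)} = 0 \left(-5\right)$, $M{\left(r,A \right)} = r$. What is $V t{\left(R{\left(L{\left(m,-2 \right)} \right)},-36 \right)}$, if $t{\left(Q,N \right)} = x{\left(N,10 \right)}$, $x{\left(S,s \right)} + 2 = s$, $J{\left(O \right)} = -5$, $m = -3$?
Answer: $-40 + 8 i \sqrt{2} \approx -40.0 + 11.314 i$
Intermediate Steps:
$L{\left(F,Y \right)} = 0$
$x{\left(S,s \right)} = -2 + s$
$t{\left(Q,N \right)} = 8$ ($t{\left(Q,N \right)} = -2 + 10 = 8$)
$V = -5 + i \sqrt{2}$ ($V = \left(\sqrt{0 - 2} - 5\right) + 0 = \left(\sqrt{-2} - 5\right) + 0 = \left(i \sqrt{2} - 5\right) + 0 = \left(-5 + i \sqrt{2}\right) + 0 = -5 + i \sqrt{2} \approx -5.0 + 1.4142 i$)
$V t{\left(R{\left(L{\left(m,-2 \right)} \right)},-36 \right)} = \left(-5 + i \sqrt{2}\right) 8 = -40 + 8 i \sqrt{2}$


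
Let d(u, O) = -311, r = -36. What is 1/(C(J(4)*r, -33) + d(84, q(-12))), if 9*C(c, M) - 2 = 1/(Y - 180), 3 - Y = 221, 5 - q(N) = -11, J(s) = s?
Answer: -1194/371069 ≈ -0.0032177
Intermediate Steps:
q(N) = 16 (q(N) = 5 - 1*(-11) = 5 + 11 = 16)
Y = -218 (Y = 3 - 1*221 = 3 - 221 = -218)
C(c, M) = 265/1194 (C(c, M) = 2/9 + 1/(9*(-218 - 180)) = 2/9 + (⅑)/(-398) = 2/9 + (⅑)*(-1/398) = 2/9 - 1/3582 = 265/1194)
1/(C(J(4)*r, -33) + d(84, q(-12))) = 1/(265/1194 - 311) = 1/(-371069/1194) = -1194/371069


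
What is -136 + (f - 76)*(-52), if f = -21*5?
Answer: 9276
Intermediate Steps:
f = -105
-136 + (f - 76)*(-52) = -136 + (-105 - 76)*(-52) = -136 - 181*(-52) = -136 + 9412 = 9276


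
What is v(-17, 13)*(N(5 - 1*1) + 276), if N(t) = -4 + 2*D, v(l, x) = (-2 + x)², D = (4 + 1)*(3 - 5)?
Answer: 30492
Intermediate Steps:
D = -10 (D = 5*(-2) = -10)
N(t) = -24 (N(t) = -4 + 2*(-10) = -4 - 20 = -24)
v(-17, 13)*(N(5 - 1*1) + 276) = (-2 + 13)²*(-24 + 276) = 11²*252 = 121*252 = 30492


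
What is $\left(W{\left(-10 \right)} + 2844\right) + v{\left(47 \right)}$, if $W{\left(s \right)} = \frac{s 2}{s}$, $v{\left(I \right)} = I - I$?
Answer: $2846$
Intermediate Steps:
$v{\left(I \right)} = 0$
$W{\left(s \right)} = 2$ ($W{\left(s \right)} = \frac{2 s}{s} = 2$)
$\left(W{\left(-10 \right)} + 2844\right) + v{\left(47 \right)} = \left(2 + 2844\right) + 0 = 2846 + 0 = 2846$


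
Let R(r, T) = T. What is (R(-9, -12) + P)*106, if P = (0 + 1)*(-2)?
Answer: -1484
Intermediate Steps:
P = -2 (P = 1*(-2) = -2)
(R(-9, -12) + P)*106 = (-12 - 2)*106 = -14*106 = -1484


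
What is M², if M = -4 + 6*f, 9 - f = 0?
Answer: 2500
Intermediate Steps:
f = 9 (f = 9 - 1*0 = 9 + 0 = 9)
M = 50 (M = -4 + 6*9 = -4 + 54 = 50)
M² = 50² = 2500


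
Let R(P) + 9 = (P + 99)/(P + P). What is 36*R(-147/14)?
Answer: -3330/7 ≈ -475.71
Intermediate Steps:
R(P) = -9 + (99 + P)/(2*P) (R(P) = -9 + (P + 99)/(P + P) = -9 + (99 + P)/((2*P)) = -9 + (99 + P)*(1/(2*P)) = -9 + (99 + P)/(2*P))
36*R(-147/14) = 36*((99 - (-2499)/14)/(2*((-147/14)))) = 36*((99 - (-2499)/14)/(2*((-147*1/14)))) = 36*((99 - 17*(-21/2))/(2*(-21/2))) = 36*((½)*(-2/21)*(99 + 357/2)) = 36*((½)*(-2/21)*(555/2)) = 36*(-185/14) = -3330/7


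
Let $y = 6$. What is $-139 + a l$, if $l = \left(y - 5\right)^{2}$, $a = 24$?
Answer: $-115$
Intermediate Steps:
$l = 1$ ($l = \left(6 - 5\right)^{2} = 1^{2} = 1$)
$-139 + a l = -139 + 24 \cdot 1 = -139 + 24 = -115$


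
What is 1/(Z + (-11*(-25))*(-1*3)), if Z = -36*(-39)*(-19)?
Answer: -1/27501 ≈ -3.6362e-5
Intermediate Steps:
Z = -26676 (Z = 1404*(-19) = -26676)
1/(Z + (-11*(-25))*(-1*3)) = 1/(-26676 + (-11*(-25))*(-1*3)) = 1/(-26676 + 275*(-3)) = 1/(-26676 - 825) = 1/(-27501) = -1/27501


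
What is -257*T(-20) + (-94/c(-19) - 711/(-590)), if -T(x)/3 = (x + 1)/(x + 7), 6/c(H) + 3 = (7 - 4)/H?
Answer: 171600707/145730 ≈ 1177.5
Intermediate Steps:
c(H) = 6/(-3 + 3/H) (c(H) = 6/(-3 + (7 - 4)/H) = 6/(-3 + 3/H))
T(x) = -3*(1 + x)/(7 + x) (T(x) = -3*(x + 1)/(x + 7) = -3*(1 + x)/(7 + x))
-257*T(-20) + (-94/c(-19) - 711/(-590)) = -771*(-1 - 1*(-20))/(7 - 20) + (-94/((-2*(-19)/(-1 - 19))) - 711/(-590)) = -771*(-1 + 20)/(-13) + (-94/((-2*(-19)/(-20))) - 711*(-1/590)) = -771*(-1)*19/13 + (-94/((-2*(-19)*(-1/20))) + 711/590) = -257*(-57/13) + (-94/(-19/10) + 711/590) = 14649/13 + (-94*(-10/19) + 711/590) = 14649/13 + (940/19 + 711/590) = 14649/13 + 568109/11210 = 171600707/145730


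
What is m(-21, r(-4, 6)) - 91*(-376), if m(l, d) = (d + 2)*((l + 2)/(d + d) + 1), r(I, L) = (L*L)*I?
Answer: 4905307/144 ≈ 34065.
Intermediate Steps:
r(I, L) = I*L**2 (r(I, L) = L**2*I = I*L**2)
m(l, d) = (1 + (2 + l)/(2*d))*(2 + d) (m(l, d) = (2 + d)*((2 + l)/((2*d)) + 1) = (2 + d)*((2 + l)*(1/(2*d)) + 1) = (2 + d)*((2 + l)/(2*d) + 1) = (2 + d)*(1 + (2 + l)/(2*d)) = (1 + (2 + l)/(2*d))*(2 + d))
m(-21, r(-4, 6)) - 91*(-376) = (3 - 4*6**2 + (1/2)*(-21) + 2/((-4*6**2)) - 21/((-4*6**2))) - 91*(-376) = (3 - 4*36 - 21/2 + 2/((-4*36)) - 21/((-4*36))) + 34216 = (3 - 144 - 21/2 + 2/(-144) - 21/(-144)) + 34216 = (3 - 144 - 21/2 + 2*(-1/144) - 21*(-1/144)) + 34216 = (3 - 144 - 21/2 - 1/72 + 7/48) + 34216 = -21797/144 + 34216 = 4905307/144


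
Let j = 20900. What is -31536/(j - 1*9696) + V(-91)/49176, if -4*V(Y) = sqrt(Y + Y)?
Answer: -7884/2801 - I*sqrt(182)/196704 ≈ -2.8147 - 6.8584e-5*I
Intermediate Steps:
V(Y) = -sqrt(2)*sqrt(Y)/4 (V(Y) = -sqrt(Y + Y)/4 = -sqrt(2)*sqrt(Y)/4)
-31536/(j - 1*9696) + V(-91)/49176 = -31536/(20900 - 1*9696) - sqrt(2)*sqrt(-91)/4/49176 = -31536/(20900 - 9696) - sqrt(2)*I*sqrt(91)/4*(1/49176) = -31536/11204 - I*sqrt(182)/4*(1/49176) = -31536*1/11204 - I*sqrt(182)/196704 = -7884/2801 - I*sqrt(182)/196704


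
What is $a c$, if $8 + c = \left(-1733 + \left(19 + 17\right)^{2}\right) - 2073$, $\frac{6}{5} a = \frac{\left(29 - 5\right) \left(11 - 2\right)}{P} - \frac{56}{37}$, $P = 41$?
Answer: $- \frac{35856320}{4551} \approx -7878.8$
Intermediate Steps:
$a = \frac{14240}{4551}$ ($a = \frac{5 \left(\frac{\left(29 - 5\right) \left(11 - 2\right)}{41} - \frac{56}{37}\right)}{6} = \frac{5 \left(24 \cdot 9 \cdot \frac{1}{41} - \frac{56}{37}\right)}{6} = \frac{5 \left(216 \cdot \frac{1}{41} - \frac{56}{37}\right)}{6} = \frac{5 \left(\frac{216}{41} - \frac{56}{37}\right)}{6} = \frac{5}{6} \cdot \frac{5696}{1517} = \frac{14240}{4551} \approx 3.129$)
$c = -2518$ ($c = -8 - \left(3806 - \left(19 + 17\right)^{2}\right) = -8 - \left(3806 - 1296\right) = -8 + \left(\left(-1733 + 1296\right) - 2073\right) = -8 - 2510 = -2518$)
$a c = \frac{14240}{4551} \left(-2518\right) = - \frac{35856320}{4551}$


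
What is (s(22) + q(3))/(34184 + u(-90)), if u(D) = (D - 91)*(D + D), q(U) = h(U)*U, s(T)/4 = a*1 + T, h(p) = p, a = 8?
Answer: 129/66764 ≈ 0.0019322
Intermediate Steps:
s(T) = 32 + 4*T (s(T) = 4*(8*1 + T) = 4*(8 + T) = 32 + 4*T)
q(U) = U² (q(U) = U*U = U²)
u(D) = 2*D*(-91 + D) (u(D) = (-91 + D)*(2*D) = 2*D*(-91 + D))
(s(22) + q(3))/(34184 + u(-90)) = ((32 + 4*22) + 3²)/(34184 + 2*(-90)*(-91 - 90)) = ((32 + 88) + 9)/(34184 + 2*(-90)*(-181)) = (120 + 9)/(34184 + 32580) = 129/66764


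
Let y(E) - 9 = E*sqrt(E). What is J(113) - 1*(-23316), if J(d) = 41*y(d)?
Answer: 23685 + 4633*sqrt(113) ≈ 72935.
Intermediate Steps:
y(E) = 9 + E**(3/2) (y(E) = 9 + E*sqrt(E) = 9 + E**(3/2))
J(d) = 369 + 41*d**(3/2) (J(d) = 41*(9 + d**(3/2)) = 369 + 41*d**(3/2))
J(113) - 1*(-23316) = (369 + 41*113**(3/2)) - 1*(-23316) = (369 + 41*(113*sqrt(113))) + 23316 = (369 + 4633*sqrt(113)) + 23316 = 23685 + 4633*sqrt(113)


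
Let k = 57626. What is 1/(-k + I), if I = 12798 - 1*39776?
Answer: -1/84604 ≈ -1.1820e-5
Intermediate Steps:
I = -26978 (I = 12798 - 39776 = -26978)
1/(-k + I) = 1/(-1*57626 - 26978) = 1/(-57626 - 26978) = 1/(-84604) = -1/84604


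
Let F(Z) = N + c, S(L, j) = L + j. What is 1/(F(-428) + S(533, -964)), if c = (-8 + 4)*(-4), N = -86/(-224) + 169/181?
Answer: -20272/8386169 ≈ -0.0024173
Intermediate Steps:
N = 26711/20272 (N = -86*(-1/224) + 169*(1/181) = 43/112 + 169/181 = 26711/20272 ≈ 1.3176)
c = 16 (c = -4*(-4) = 16)
F(Z) = 351063/20272 (F(Z) = 26711/20272 + 16 = 351063/20272)
1/(F(-428) + S(533, -964)) = 1/(351063/20272 + (533 - 964)) = 1/(351063/20272 - 431) = 1/(-8386169/20272) = -20272/8386169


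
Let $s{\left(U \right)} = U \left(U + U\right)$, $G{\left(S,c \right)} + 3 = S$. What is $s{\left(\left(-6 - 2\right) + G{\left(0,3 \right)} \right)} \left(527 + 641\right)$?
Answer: $282656$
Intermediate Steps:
$G{\left(S,c \right)} = -3 + S$
$s{\left(U \right)} = 2 U^{2}$ ($s{\left(U \right)} = U 2 U = 2 U^{2}$)
$s{\left(\left(-6 - 2\right) + G{\left(0,3 \right)} \right)} \left(527 + 641\right) = 2 \left(\left(-6 - 2\right) + \left(-3 + 0\right)\right)^{2} \left(527 + 641\right) = 2 \left(-8 - 3\right)^{2} \cdot 1168 = 2 \left(-11\right)^{2} \cdot 1168 = 2 \cdot 121 \cdot 1168 = 242 \cdot 1168 = 282656$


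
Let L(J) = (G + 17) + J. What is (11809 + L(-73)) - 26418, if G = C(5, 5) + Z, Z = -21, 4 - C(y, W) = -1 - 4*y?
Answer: -14661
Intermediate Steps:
C(y, W) = 5 + 4*y (C(y, W) = 4 - (-1 - 4*y) = 4 + (1 + 4*y) = 5 + 4*y)
G = 4 (G = (5 + 4*5) - 21 = (5 + 20) - 21 = 25 - 21 = 4)
L(J) = 21 + J (L(J) = (4 + 17) + J = 21 + J)
(11809 + L(-73)) - 26418 = (11809 + (21 - 73)) - 26418 = (11809 - 52) - 26418 = 11757 - 26418 = -14661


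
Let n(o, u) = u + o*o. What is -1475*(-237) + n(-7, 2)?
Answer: 349626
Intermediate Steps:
n(o, u) = u + o²
-1475*(-237) + n(-7, 2) = -1475*(-237) + (2 + (-7)²) = 349575 + (2 + 49) = 349575 + 51 = 349626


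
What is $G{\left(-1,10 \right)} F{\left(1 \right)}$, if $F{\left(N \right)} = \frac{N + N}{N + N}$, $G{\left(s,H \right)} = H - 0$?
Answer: $10$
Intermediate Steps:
$G{\left(s,H \right)} = H$ ($G{\left(s,H \right)} = H + 0 = H$)
$F{\left(N \right)} = 1$ ($F{\left(N \right)} = \frac{2 N}{2 N} = 2 N \frac{1}{2 N} = 1$)
$G{\left(-1,10 \right)} F{\left(1 \right)} = 10 \cdot 1 = 10$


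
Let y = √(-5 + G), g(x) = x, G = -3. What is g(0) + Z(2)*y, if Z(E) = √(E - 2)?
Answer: 0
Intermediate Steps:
y = 2*I*√2 (y = √(-5 - 3) = √(-8) = 2*I*√2 ≈ 2.8284*I)
Z(E) = √(-2 + E)
g(0) + Z(2)*y = 0 + √(-2 + 2)*(2*I*√2) = 0 + √0*(2*I*√2) = 0 + 0*(2*I*√2) = 0 + 0 = 0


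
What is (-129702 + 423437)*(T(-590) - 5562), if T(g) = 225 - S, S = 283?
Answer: -1650790700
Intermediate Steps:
T(g) = -58 (T(g) = 225 - 1*283 = 225 - 283 = -58)
(-129702 + 423437)*(T(-590) - 5562) = (-129702 + 423437)*(-58 - 5562) = 293735*(-5620) = -1650790700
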